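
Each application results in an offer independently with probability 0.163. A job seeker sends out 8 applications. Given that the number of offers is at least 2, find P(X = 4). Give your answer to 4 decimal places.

X ~ Binomial(8, 0.163). Want P(X=4 | X≥2) = P(X=4) / P(X≥2).
P(X=4) = C(8,4)·0.163^4·0.837^4 = 0.024252
P(X≥2) = 1 − 0.240882 − 0.375280 = 0.383838
Ratio = 0.024252 / 0.383838 = 0.063183

0.0632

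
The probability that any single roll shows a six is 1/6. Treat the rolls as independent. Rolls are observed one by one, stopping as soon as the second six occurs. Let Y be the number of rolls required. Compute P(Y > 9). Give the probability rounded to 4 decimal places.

0.5427

Needing more than 9 rolls ⇔ fewer than 2 successes in the first 9. With X ~ Binomial(9, 0.166667), P(Y > 9) = P(X ≤ 1).
  k=0: C(9,0)·0.166667^0·0.833333^9 = 0.193807
  k=1: C(9,1)·0.166667^1·0.833333^8 = 0.348852
P(X ≤ 1) = 0.542659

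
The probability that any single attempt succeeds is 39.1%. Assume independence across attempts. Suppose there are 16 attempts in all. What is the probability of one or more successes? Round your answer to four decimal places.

P(at least one) = 1 − P(none) = 1 − (1 − 0.391)^16
= 1 − 0.000358 = 0.999642

0.9996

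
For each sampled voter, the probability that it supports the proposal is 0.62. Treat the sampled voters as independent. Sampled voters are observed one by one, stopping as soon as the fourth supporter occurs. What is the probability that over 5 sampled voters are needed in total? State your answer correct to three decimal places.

Needing more than 5 sampled voters ⇔ fewer than 4 successes in the first 5. With X ~ Binomial(5, 0.62), P(Y > 5) = P(X ≤ 3).
  k=0: C(5,0)·0.62^0·0.38^5 = 0.00792
  k=1: C(5,1)·0.62^1·0.38^4 = 0.06464
  k=2: C(5,2)·0.62^2·0.38^3 = 0.21093
  k=3: C(5,3)·0.62^3·0.38^2 = 0.34415
P(X ≤ 3) = 0.62764

0.628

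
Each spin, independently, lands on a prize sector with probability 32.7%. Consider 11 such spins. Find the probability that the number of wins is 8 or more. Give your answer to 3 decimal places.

X ~ Binomial(11, 0.327); P(X ≥ 8) = Σ C(11,k) p^k (1−p)^(11−k) over k:
  k=8: C(11,8)·0.327^8·0.673^3 = 0.00658
  k=9: C(11,9)·0.327^9·0.673^2 = 0.00106
  k=10: C(11,10)·0.327^10·0.673^1 = 0.00010
  k=11: C(11,11)·0.327^11·0.673^0 = 0.00000
Total = 0.00775

0.008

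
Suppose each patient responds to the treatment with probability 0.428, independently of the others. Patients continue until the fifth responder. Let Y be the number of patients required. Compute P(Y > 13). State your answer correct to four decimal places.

Needing more than 13 patients ⇔ fewer than 5 successes in the first 13. With X ~ Binomial(13, 0.428), P(Y > 13) = P(X ≤ 4).
  k=0: C(13,0)·0.428^0·0.572^13 = 0.000702
  k=1: C(13,1)·0.428^1·0.572^12 = 0.006826
  k=2: C(13,2)·0.428^2·0.572^11 = 0.030644
  k=3: C(13,3)·0.428^3·0.572^10 = 0.084073
  k=4: C(13,4)·0.428^4·0.572^9 = 0.157270
P(X ≤ 4) = 0.279514

0.2795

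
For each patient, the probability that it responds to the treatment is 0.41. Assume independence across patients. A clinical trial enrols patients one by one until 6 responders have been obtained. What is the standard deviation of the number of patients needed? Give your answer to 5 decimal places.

4.58900

Y = total patients until the sixth success; negative binomial with r=6, p=0.41.
SD(Y) = √[r(1−p)/p²] = √(21.0588935) = 4.5889970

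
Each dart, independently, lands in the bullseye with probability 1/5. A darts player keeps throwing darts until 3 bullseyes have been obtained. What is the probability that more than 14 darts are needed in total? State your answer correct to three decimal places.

0.448

Needing more than 14 darts ⇔ fewer than 3 successes in the first 14. With X ~ Binomial(14, 0.20), P(Y > 14) = P(X ≤ 2).
  k=0: C(14,0)·0.20^0·0.80^14 = 0.04398
  k=1: C(14,1)·0.20^1·0.80^13 = 0.15393
  k=2: C(14,2)·0.20^2·0.80^12 = 0.25014
P(X ≤ 2) = 0.44805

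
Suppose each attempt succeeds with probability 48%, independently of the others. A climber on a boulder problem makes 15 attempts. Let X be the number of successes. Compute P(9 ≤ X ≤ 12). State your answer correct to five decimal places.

0.24864

X ~ Binomial(15, 0.48); P(9 ≤ X ≤ 12) = Σ C(15,k) p^k (1−p)^(15−k) over k:
  k=9: C(15,9)·0.48^9·0.52^6 = 0.1338429
  k=10: C(15,10)·0.48^10·0.52^5 = 0.0741284
  k=11: C(15,11)·0.48^11·0.52^4 = 0.0311028
  k=12: C(15,12)·0.48^12·0.52^3 = 0.0095701
Total = 0.2486442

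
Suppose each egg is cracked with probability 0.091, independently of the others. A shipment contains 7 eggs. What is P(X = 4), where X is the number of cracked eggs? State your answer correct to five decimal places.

0.00180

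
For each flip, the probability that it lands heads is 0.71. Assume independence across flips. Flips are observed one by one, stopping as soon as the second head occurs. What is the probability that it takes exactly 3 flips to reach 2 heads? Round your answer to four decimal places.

Y = trial on which the second success occurs; negative binomial, r=2, p=0.71.
P(Y=3) = C(2,1) · p^2 · (1−p)^1
= 2 · 0.5041 · 0.29 = 0.292378

0.2924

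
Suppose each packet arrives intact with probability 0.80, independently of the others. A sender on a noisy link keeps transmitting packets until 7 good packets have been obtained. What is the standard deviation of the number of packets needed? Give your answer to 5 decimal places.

1.47902

Y = total packets until the seventh success; negative binomial with r=7, p=0.80.
SD(Y) = √[r(1−p)/p²] = √(2.1875000) = 1.4790199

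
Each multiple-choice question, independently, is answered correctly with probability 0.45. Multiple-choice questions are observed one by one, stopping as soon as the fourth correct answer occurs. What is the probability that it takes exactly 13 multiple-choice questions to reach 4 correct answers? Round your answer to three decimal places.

0.042

Y = trial on which the fourth success occurs; negative binomial, r=4, p=0.45.
P(Y=13) = C(12,3) · p^4 · (1−p)^9
= 220 · 0.041006 · 0.0046054 = 0.04155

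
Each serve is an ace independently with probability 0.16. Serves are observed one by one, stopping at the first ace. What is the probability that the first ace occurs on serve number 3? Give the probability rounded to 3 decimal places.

0.113

Geometric (trials to first success), p = 0.16.
P(Y = 3) = (1−p)^2 · p = 0.7056 · 0.16 = 0.11290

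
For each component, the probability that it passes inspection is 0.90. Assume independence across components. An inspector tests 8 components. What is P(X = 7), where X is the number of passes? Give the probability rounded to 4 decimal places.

0.3826

X ~ Binomial(n=8, p=0.90).
P(X=7) = C(8,7) · p^7 · (1−p)^1
= 8 · 0.4783 · 0.1 = 0.382638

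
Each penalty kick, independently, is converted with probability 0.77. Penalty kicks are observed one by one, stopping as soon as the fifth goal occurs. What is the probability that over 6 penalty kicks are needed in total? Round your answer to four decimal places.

Needing more than 6 penalty kicks ⇔ fewer than 5 successes in the first 6. With X ~ Binomial(6, 0.77), P(Y > 6) = P(X ≤ 4).
  k=0: C(6,0)·0.77^0·0.23^6 = 0.000148
  k=1: C(6,1)·0.77^1·0.23^5 = 0.002974
  k=2: C(6,2)·0.77^2·0.23^4 = 0.024888
  k=3: C(6,3)·0.77^3·0.23^3 = 0.111093
  k=4: C(6,4)·0.77^4·0.23^2 = 0.278939
P(X ≤ 4) = 0.418041

0.4180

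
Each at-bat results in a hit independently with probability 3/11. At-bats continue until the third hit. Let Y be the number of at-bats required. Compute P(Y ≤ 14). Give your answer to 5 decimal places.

Finishing within 14 at-bats ⇔ at least 3 successes in the first 14. With X ~ Binomial(14, 0.272727), P(Y ≤ 14) = 1 − P(X ≤ 2).
  k=0: C(14,0)·0.272727^0·0.727273^14 = 0.0115814
  k=1: C(14,1)·0.272727^1·0.727273^13 = 0.0608025
  k=2: C(14,2)·0.272727^2·0.727273^12 = 0.1482061
1 − 0.2205901 = 0.7794099

0.77941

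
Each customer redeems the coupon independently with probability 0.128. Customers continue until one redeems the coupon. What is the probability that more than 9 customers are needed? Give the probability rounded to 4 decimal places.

0.2915

Y = number of customers to the first success; geometric, p = 0.128.
P(Y > 9) = P(first 9 all fail) = (1−p)^9 = 0.291507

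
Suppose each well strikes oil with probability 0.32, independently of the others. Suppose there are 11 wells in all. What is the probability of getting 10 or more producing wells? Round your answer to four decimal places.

X ~ Binomial(11, 0.32); P(X ≥ 10) = Σ C(11,k) p^k (1−p)^(11−k) over k:
  k=10: C(11,10)·0.32^10·0.68^1 = 0.000084
  k=11: C(11,11)·0.32^11·0.68^0 = 0.000004
Total = 0.000088

0.0001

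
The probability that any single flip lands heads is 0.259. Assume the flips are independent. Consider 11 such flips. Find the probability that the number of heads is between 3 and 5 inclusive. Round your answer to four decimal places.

X ~ Binomial(11, 0.259); P(3 ≤ X ≤ 5) = Σ C(11,k) p^k (1−p)^(11−k) over k:
  k=3: C(11,3)·0.259^3·0.741^8 = 0.260573
  k=4: C(11,4)·0.259^4·0.741^7 = 0.182155
  k=5: C(11,5)·0.259^5·0.741^6 = 0.089135
Total = 0.531863

0.5319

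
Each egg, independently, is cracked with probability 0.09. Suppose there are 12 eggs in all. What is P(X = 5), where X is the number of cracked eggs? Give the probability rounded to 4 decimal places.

X ~ Binomial(n=12, p=0.09).
P(X=5) = C(12,5) · p^5 · (1−p)^7
= 792 · 5.9049e-06 · 0.51676 = 0.002417

0.0024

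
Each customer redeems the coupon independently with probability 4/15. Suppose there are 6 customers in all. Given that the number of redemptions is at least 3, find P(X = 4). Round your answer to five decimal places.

0.20743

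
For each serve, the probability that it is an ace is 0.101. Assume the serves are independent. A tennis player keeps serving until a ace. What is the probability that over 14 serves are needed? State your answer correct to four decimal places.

Y = number of serves to the first success; geometric, p = 0.101.
P(Y > 14) = P(first 14 all fail) = (1−p)^14 = 0.225235

0.2252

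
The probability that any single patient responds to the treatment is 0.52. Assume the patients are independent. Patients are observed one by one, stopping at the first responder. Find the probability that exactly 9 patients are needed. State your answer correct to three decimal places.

0.001

Geometric (trials to first success), p = 0.52.
P(Y = 9) = (1−p)^8 · p = 0.0028179 · 0.52 = 0.00147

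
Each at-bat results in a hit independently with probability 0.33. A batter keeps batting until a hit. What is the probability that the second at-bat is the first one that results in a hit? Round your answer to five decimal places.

0.22110

Geometric (trials to first success), p = 0.33.
P(Y = 2) = (1−p)^1 · p = 0.67 · 0.33 = 0.2211000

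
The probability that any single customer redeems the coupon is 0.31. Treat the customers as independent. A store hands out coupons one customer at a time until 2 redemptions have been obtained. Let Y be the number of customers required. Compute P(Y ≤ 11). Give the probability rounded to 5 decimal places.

0.89971

Finishing within 11 customers ⇔ at least 2 successes in the first 11. With X ~ Binomial(11, 0.31), P(Y ≤ 11) = 1 − P(X ≤ 1).
  k=0: C(11,0)·0.31^0·0.69^11 = 0.0168787
  k=1: C(11,1)·0.31^1·0.69^10 = 0.0834152
1 − 0.1002940 = 0.8997060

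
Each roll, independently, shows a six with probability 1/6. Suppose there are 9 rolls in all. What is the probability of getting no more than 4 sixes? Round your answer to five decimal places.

0.99105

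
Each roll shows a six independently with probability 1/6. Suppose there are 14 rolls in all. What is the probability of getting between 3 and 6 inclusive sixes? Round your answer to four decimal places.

X ~ Binomial(14, 0.166667); P(3 ≤ X ≤ 6) = Σ C(14,k) p^k (1−p)^(14−k) over k:
  k=3: C(14,3)·0.166667^3·0.833333^11 = 0.226806
  k=4: C(14,4)·0.166667^4·0.833333^10 = 0.124743
  k=5: C(14,5)·0.166667^5·0.833333^9 = 0.049897
  k=6: C(14,6)·0.166667^6·0.833333^8 = 0.014969
Total = 0.416415

0.4164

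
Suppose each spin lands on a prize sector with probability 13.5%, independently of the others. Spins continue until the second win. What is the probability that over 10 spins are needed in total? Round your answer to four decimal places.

Needing more than 10 spins ⇔ fewer than 2 successes in the first 10. With X ~ Binomial(10, 0.135), P(Y > 10) = P(X ≤ 1).
  k=0: C(10,0)·0.135^0·0.865^10 = 0.234510
  k=1: C(10,1)·0.135^1·0.865^9 = 0.365998
P(X ≤ 1) = 0.600508

0.6005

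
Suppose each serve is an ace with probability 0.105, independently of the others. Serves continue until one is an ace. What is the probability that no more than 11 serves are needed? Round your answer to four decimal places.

Y = number of serves to the first success; geometric, p = 0.105.
P(Y ≤ 11) = 1 − (1−p)^11 = 1 − 0.295157 = 0.704843

0.7048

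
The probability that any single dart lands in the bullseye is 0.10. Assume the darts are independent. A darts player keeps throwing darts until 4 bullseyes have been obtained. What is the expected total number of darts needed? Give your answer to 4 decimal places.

40.0000

Y = total darts until the fourth success; negative binomial with r=4, p=0.10.
E[Y] = r / p = 4 / 0.10 = 40.000000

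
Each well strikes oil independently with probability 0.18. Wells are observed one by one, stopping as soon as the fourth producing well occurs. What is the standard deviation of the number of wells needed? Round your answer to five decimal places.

Y = total wells until the fourth success; negative binomial with r=4, p=0.18.
SD(Y) = √[r(1−p)/p²] = √(101.2345679) = 10.0615390

10.06154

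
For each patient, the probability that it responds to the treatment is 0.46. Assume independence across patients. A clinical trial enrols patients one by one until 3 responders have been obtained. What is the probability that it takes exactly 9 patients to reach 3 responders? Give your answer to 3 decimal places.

Y = trial on which the third success occurs; negative binomial, r=3, p=0.46.
P(Y=9) = C(8,2) · p^3 · (1−p)^6
= 28 · 0.097336 · 0.024795 = 0.06758

0.068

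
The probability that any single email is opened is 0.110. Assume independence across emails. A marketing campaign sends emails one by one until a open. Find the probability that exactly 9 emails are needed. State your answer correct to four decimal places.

0.0433

Geometric (trials to first success), p = 0.11.
P(Y = 9) = (1−p)^8 · p = 0.39366 · 0.11 = 0.043302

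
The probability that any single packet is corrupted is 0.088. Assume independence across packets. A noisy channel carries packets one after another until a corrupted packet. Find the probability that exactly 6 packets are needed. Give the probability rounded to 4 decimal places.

0.0555

Geometric (trials to first success), p = 0.088.
P(Y = 6) = (1−p)^5 · p = 0.63092 · 0.088 = 0.055521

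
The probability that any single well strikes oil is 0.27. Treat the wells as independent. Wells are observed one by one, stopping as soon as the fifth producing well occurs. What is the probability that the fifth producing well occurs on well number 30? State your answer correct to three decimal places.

0.013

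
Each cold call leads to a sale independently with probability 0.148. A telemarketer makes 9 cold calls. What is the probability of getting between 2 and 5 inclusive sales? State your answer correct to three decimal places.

X ~ Binomial(9, 0.148); P(2 ≤ X ≤ 5) = Σ C(9,k) p^k (1−p)^(9−k) over k:
  k=2: C(9,2)·0.148^2·0.852^7 = 0.25698
  k=3: C(9,3)·0.148^3·0.852^6 = 0.10416
  k=4: C(9,4)·0.148^4·0.852^5 = 0.02714
  k=5: C(9,5)·0.148^5·0.852^4 = 0.00471
Total = 0.39300

0.393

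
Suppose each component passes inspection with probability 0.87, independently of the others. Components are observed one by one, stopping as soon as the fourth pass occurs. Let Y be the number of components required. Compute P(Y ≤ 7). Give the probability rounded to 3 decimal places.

Finishing within 7 components ⇔ at least 4 successes in the first 7. With X ~ Binomial(7, 0.87), P(Y ≤ 7) = 1 − P(X ≤ 3).
  k=0: C(7,0)·0.87^0·0.13^7 = 0.00000
  k=1: C(7,1)·0.87^1·0.13^6 = 0.00003
  k=2: C(7,2)·0.87^2·0.13^5 = 0.00059
  k=3: C(7,3)·0.87^3·0.13^4 = 0.00658
1 − 0.00720 = 0.99280

0.993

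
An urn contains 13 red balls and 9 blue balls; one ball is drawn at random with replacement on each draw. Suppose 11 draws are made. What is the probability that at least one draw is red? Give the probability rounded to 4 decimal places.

P(at least one) = 1 − P(none) = 1 − (1 − 0.590909)^11
= 1 − 0.000054 = 0.999946

0.9999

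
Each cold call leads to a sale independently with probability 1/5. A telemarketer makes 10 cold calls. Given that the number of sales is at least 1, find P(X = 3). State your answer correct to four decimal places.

0.2255

X ~ Binomial(10, 0.20). Want P(X=3 | X≥1) = P(X=3) / P(X≥1).
P(X=3) = C(10,3)·0.20^3·0.80^7 = 0.201327
P(X≥1) = 1 − 0.107374 = 0.892626
Ratio = 0.201327 / 0.892626 = 0.225544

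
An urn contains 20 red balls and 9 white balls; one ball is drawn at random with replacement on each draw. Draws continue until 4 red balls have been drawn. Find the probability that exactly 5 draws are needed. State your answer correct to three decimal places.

0.281

Y = trial on which the fourth success occurs; negative binomial, r=4, p=0.689655.
P(Y=5) = C(4,3) · p^4 · (1−p)^1
= 4 · 0.22622 · 0.31034 = 0.28082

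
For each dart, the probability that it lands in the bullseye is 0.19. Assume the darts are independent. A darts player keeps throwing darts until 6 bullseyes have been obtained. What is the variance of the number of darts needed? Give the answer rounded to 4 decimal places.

Y = total darts until the sixth success; negative binomial with r=6, p=0.19.
Var(Y) = r(1−p)/p² = 6·0.81 / 0.19² = 134.626039

134.6260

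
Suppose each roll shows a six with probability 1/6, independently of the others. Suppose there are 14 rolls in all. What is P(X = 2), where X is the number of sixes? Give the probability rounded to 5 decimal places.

X ~ Binomial(n=14, p=0.166667).
P(X=2) = C(14,2) · p^2 · (1−p)^12
= 91 · 0.027778 · 0.11216 = 0.2835071

0.28351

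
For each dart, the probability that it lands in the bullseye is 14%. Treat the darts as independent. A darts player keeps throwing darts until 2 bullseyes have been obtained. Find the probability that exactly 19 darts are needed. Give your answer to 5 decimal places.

Y = trial on which the second success occurs; negative binomial, r=2, p=0.14.
P(Y=19) = C(18,1) · p^2 · (1−p)^17
= 18 · 0.0196 · 0.076997 = 0.0271645

0.02716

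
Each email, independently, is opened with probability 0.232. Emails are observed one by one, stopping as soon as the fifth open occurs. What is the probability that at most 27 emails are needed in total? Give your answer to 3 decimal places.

Finishing within 27 emails ⇔ at least 5 successes in the first 27. With X ~ Binomial(27, 0.232), P(Y ≤ 27) = 1 − P(X ≤ 4).
  k=0: C(27,0)·0.232^0·0.768^27 = 0.00080
  k=1: C(27,1)·0.232^1·0.768^26 = 0.00655
  k=2: C(27,2)·0.232^2·0.768^25 = 0.02572
  k=3: C(27,3)·0.232^3·0.768^24 = 0.06475
  k=4: C(27,4)·0.232^4·0.768^23 = 0.11736
1 − 0.21519 = 0.78481

0.785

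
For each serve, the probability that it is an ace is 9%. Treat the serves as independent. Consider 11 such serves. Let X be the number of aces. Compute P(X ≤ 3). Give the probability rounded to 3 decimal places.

X ~ Binomial(11, 0.09); P(X ≤ 3) = Σ C(11,k) p^k (1−p)^(11−k) over k:
  k=0: C(11,0)·0.09^0·0.91^11 = 0.35437
  k=1: C(11,1)·0.09^1·0.91^10 = 0.38552
  k=2: C(11,2)·0.09^2·0.91^9 = 0.19064
  k=3: C(11,3)·0.09^3·0.91^8 = 0.05656
Total = 0.98710

0.987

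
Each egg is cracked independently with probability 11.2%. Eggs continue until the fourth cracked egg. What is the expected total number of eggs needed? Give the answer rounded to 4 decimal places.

35.7143

Y = total eggs until the fourth success; negative binomial with r=4, p=0.112.
E[Y] = r / p = 4 / 0.112 = 35.714286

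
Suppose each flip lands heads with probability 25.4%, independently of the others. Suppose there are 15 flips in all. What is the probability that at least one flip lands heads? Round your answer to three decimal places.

0.988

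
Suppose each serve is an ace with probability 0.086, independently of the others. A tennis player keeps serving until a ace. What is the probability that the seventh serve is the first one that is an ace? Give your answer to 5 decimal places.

Geometric (trials to first success), p = 0.086.
P(Y = 7) = (1−p)^6 · p = 0.58301 · 0.086 = 0.0501390

0.05014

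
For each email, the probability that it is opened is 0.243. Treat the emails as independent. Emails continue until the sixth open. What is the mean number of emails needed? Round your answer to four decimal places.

24.6914

Y = total emails until the sixth success; negative binomial with r=6, p=0.243.
E[Y] = r / p = 6 / 0.243 = 24.691358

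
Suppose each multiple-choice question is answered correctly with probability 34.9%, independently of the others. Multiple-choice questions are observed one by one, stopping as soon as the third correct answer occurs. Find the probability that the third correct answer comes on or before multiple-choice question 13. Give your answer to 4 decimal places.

0.8854

Finishing within 13 multiple-choice questions ⇔ at least 3 successes in the first 13. With X ~ Binomial(13, 0.349), P(Y ≤ 13) = 1 − P(X ≤ 2).
  k=0: C(13,0)·0.349^0·0.651^13 = 0.003772
  k=1: C(13,1)·0.349^1·0.651^12 = 0.026287
  k=2: C(13,2)·0.349^2·0.651^11 = 0.084554
1 − 0.114613 = 0.885387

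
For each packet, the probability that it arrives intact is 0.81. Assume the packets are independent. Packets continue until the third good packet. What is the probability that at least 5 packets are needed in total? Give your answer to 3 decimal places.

0.166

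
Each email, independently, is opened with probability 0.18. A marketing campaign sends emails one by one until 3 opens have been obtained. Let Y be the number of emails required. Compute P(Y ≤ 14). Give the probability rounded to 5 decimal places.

Finishing within 14 emails ⇔ at least 3 successes in the first 14. With X ~ Binomial(14, 0.18), P(Y ≤ 14) = 1 − P(X ≤ 2).
  k=0: C(14,0)·0.18^0·0.82^14 = 0.0621432
  k=1: C(14,1)·0.18^1·0.82^13 = 0.1909768
  k=2: C(14,2)·0.18^2·0.82^12 = 0.2724913
1 − 0.5256113 = 0.4743887

0.47439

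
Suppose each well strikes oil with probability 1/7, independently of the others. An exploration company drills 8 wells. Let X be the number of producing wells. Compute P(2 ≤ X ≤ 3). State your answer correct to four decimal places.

0.3021

X ~ Binomial(8, 0.142857); P(2 ≤ X ≤ 3) = Σ C(8,k) p^k (1−p)^(8−k) over k:
  k=2: C(8,2)·0.142857^2·0.857143^6 = 0.226611
  k=3: C(8,3)·0.142857^3·0.857143^5 = 0.075537
Total = 0.302148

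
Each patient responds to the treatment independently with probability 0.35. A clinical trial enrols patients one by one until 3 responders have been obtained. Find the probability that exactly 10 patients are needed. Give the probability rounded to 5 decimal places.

0.07567

Y = trial on which the third success occurs; negative binomial, r=3, p=0.35.
P(Y=10) = C(9,2) · p^3 · (1−p)^7
= 36 · 0.042875 · 0.049022 = 0.0756659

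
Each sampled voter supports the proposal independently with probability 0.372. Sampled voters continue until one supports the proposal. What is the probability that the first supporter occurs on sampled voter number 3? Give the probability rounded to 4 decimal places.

0.1467

Geometric (trials to first success), p = 0.372.
P(Y = 3) = (1−p)^2 · p = 0.39438 · 0.372 = 0.146711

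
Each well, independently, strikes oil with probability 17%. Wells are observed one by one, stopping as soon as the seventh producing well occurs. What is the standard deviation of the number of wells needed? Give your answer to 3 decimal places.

14.179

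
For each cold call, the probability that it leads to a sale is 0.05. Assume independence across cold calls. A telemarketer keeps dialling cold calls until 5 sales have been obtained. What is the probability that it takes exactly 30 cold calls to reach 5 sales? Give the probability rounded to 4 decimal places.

0.0021

Y = trial on which the fifth success occurs; negative binomial, r=5, p=0.05.
P(Y=30) = C(29,4) · p^5 · (1−p)^25
= 23751 · 3.125e-07 · 0.27739 = 0.002059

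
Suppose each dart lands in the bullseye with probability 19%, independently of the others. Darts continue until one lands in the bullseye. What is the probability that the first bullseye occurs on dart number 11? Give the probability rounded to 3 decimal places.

0.023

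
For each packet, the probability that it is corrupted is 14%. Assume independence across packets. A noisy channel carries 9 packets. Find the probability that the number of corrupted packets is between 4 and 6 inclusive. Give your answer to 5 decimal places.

0.02688

X ~ Binomial(9, 0.14); P(4 ≤ X ≤ 6) = Σ C(9,k) p^k (1−p)^(9−k) over k:
  k=4: C(9,4)·0.14^4·0.86^5 = 0.0227706
  k=5: C(9,5)·0.14^5·0.86^4 = 0.0037068
  k=6: C(9,6)·0.14^6·0.86^3 = 0.0004023
Total = 0.0268798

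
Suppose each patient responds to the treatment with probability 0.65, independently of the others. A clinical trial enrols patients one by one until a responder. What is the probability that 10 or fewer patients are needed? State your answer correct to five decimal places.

0.99997

Y = number of patients to the first success; geometric, p = 0.65.
P(Y ≤ 10) = 1 − (1−p)^10 = 1 − 0.0000276 = 0.9999724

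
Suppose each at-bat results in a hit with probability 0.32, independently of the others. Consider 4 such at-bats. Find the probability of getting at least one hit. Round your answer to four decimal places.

0.7862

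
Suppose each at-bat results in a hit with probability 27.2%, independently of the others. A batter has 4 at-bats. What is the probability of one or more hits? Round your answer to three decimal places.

P(at least one) = 1 − P(none) = 1 − (1 − 0.272)^4
= 1 − 0.28088 = 0.71912

0.719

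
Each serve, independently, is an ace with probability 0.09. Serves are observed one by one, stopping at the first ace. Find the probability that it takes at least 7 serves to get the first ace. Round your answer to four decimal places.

Y = number of serves to the first success; geometric, p = 0.09.
P(Y > 6) = P(first 6 all fail) = (1−p)^6 = 0.567869

0.5679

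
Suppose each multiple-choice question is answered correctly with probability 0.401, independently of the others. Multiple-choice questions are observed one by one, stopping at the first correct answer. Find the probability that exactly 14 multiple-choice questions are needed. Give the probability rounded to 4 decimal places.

Geometric (trials to first success), p = 0.401.
P(Y = 14) = (1−p)^13 · p = 0.0012781 · 0.401 = 0.000512

0.0005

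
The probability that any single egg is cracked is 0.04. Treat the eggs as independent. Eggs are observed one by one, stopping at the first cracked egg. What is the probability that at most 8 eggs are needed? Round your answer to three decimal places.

0.279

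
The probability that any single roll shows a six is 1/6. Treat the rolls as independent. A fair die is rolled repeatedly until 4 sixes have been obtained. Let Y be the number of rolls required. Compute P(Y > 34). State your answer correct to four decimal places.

0.1587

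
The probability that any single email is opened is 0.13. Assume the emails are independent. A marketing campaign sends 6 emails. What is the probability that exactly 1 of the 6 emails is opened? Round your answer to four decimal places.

X ~ Binomial(n=6, p=0.13).
P(X=1) = C(6,1) · p^1 · (1−p)^5
= 6 · 0.13 · 0.49842 = 0.388768

0.3888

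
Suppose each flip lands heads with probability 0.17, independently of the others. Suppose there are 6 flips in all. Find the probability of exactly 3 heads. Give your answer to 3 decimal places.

X ~ Binomial(n=6, p=0.17).
P(X=3) = C(6,3) · p^3 · (1−p)^3
= 20 · 0.004913 · 0.57179 = 0.05618

0.056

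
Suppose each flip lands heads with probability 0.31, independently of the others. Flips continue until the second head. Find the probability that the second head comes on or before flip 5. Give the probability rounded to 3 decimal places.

Finishing within 5 flips ⇔ at least 2 successes in the first 5. With X ~ Binomial(5, 0.31), P(Y ≤ 5) = 1 − P(X ≤ 1).
  k=0: C(5,0)·0.31^0·0.69^5 = 0.15640
  k=1: C(5,1)·0.31^1·0.69^4 = 0.35134
1 − 0.50774 = 0.49226

0.492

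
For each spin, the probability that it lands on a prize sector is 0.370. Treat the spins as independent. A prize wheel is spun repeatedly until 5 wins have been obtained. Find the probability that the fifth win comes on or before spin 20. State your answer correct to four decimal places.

0.9141

Finishing within 20 spins ⇔ at least 5 successes in the first 20. With X ~ Binomial(20, 0.37), P(Y ≤ 20) = 1 − P(X ≤ 4).
  k=0: C(20,0)·0.37^0·0.63^20 = 0.000097
  k=1: C(20,1)·0.37^1·0.63^19 = 0.001139
  k=2: C(20,2)·0.37^2·0.63^18 = 0.006358
  k=3: C(20,3)·0.37^3·0.63^17 = 0.022403
  k=4: C(20,4)·0.37^4·0.63^16 = 0.055918
1 − 0.085914 = 0.914086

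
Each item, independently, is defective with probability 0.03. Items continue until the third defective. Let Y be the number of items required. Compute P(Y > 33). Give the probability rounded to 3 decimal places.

0.924

Needing more than 33 items ⇔ fewer than 3 successes in the first 33. With X ~ Binomial(33, 0.03), P(Y > 33) = P(X ≤ 2).
  k=0: C(33,0)·0.03^0·0.97^33 = 0.36599
  k=1: C(33,1)·0.03^1·0.97^32 = 0.37353
  k=2: C(33,2)·0.03^2·0.97^31 = 0.18484
P(X ≤ 2) = 0.92436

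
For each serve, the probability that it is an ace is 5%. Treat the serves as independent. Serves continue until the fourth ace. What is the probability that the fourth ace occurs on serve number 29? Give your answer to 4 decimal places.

0.0057

Y = trial on which the fourth success occurs; negative binomial, r=4, p=0.05.
P(Y=29) = C(28,3) · p^4 · (1−p)^25
= 3276 · 6.25e-06 · 0.27739 = 0.005680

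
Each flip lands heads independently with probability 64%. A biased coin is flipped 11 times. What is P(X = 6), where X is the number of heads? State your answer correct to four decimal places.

0.1920

X ~ Binomial(n=11, p=0.64).
P(X=6) = C(11,6) · p^6 · (1−p)^5
= 462 · 0.068719 · 0.0060466 = 0.191970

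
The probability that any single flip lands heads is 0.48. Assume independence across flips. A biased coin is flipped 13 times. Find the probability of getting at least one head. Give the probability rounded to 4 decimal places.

0.9998

P(at least one) = 1 − P(none) = 1 − (1 − 0.48)^13
= 1 − 0.000203 = 0.999797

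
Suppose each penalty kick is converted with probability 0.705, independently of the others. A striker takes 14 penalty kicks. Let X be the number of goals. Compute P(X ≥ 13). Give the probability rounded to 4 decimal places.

X ~ Binomial(14, 0.705); P(X ≥ 13) = Σ C(14,k) p^k (1−p)^(14−k) over k:
  k=13: C(14,13)·0.705^13·0.295^1 = 0.043894
  k=14: C(14,14)·0.705^14·0.295^0 = 0.007493
Total = 0.051387

0.0514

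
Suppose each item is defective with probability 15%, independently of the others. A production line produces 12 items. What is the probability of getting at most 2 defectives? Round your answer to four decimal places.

0.7358

X ~ Binomial(12, 0.15); P(X ≤ 2) = Σ C(12,k) p^k (1−p)^(12−k) over k:
  k=0: C(12,0)·0.15^0·0.85^12 = 0.142242
  k=1: C(12,1)·0.15^1·0.85^11 = 0.301218
  k=2: C(12,2)·0.15^2·0.85^10 = 0.292358
Total = 0.735818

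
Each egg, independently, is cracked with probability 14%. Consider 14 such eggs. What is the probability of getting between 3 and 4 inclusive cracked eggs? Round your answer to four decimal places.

0.2752

X ~ Binomial(14, 0.14); P(3 ≤ X ≤ 4) = Σ C(14,k) p^k (1−p)^(14−k) over k:
  k=3: C(14,3)·0.14^3·0.86^11 = 0.190094
  k=4: C(14,4)·0.14^4·0.86^10 = 0.085100
Total = 0.275194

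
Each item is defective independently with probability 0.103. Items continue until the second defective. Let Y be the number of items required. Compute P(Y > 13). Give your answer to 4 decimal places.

0.6067

Needing more than 13 items ⇔ fewer than 2 successes in the first 13. With X ~ Binomial(13, 0.103), P(Y > 13) = P(X ≤ 1).
  k=0: C(13,0)·0.103^0·0.897^13 = 0.243389
  k=1: C(13,1)·0.103^1·0.897^12 = 0.363320
P(X ≤ 1) = 0.606710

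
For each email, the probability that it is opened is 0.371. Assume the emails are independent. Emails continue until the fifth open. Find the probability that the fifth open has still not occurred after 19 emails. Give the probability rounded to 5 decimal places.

Needing more than 19 emails ⇔ fewer than 5 successes in the first 19. With X ~ Binomial(19, 0.371), P(Y > 19) = P(X ≤ 4).
  k=0: C(19,0)·0.371^0·0.629^19 = 0.0001494
  k=1: C(19,1)·0.371^1·0.629^18 = 0.0016743
  k=2: C(19,2)·0.371^2·0.629^17 = 0.0088880
  k=3: C(19,3)·0.371^3·0.629^16 = 0.0297068
  k=4: C(19,4)·0.371^4·0.629^15 = 0.0700873
P(X ≤ 4) = 0.1105058

0.11051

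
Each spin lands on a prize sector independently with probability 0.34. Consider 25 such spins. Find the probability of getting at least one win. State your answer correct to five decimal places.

P(at least one) = 1 − P(none) = 1 − (1 − 0.34)^25
= 1 − 0.0000308 = 0.9999692

0.99997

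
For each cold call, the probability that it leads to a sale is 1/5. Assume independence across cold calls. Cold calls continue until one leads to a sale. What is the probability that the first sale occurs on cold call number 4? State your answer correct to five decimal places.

0.10240

Geometric (trials to first success), p = 0.20.
P(Y = 4) = (1−p)^3 · p = 0.512 · 0.20 = 0.1024000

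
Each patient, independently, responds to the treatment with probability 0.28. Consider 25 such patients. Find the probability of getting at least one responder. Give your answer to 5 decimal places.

0.99973

P(at least one) = 1 − P(none) = 1 − (1 − 0.28)^25
= 1 − 0.0002712 = 0.9997288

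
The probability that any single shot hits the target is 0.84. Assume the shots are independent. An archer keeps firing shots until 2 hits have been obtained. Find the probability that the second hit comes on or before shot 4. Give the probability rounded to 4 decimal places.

0.9856

Finishing within 4 shots ⇔ at least 2 successes in the first 4. With X ~ Binomial(4, 0.84), P(Y ≤ 4) = 1 − P(X ≤ 1).
  k=0: C(4,0)·0.84^0·0.16^4 = 0.000655
  k=1: C(4,1)·0.84^1·0.16^3 = 0.013763
1 − 0.014418 = 0.985582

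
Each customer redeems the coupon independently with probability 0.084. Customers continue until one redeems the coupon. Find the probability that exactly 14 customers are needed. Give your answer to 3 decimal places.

0.027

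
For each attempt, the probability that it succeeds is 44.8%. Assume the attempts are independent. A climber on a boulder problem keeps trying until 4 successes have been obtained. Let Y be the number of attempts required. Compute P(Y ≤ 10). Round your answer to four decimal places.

0.7297

Finishing within 10 attempts ⇔ at least 4 successes in the first 10. With X ~ Binomial(10, 0.448), P(Y ≤ 10) = 1 − P(X ≤ 3).
  k=0: C(10,0)·0.448^0·0.552^10 = 0.002627
  k=1: C(10,1)·0.448^1·0.552^9 = 0.021317
  k=2: C(10,2)·0.448^2·0.552^8 = 0.077854
  k=3: C(10,3)·0.448^3·0.552^7 = 0.168496
1 − 0.270294 = 0.729706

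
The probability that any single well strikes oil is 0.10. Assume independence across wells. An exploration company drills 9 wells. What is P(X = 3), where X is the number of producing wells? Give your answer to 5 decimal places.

X ~ Binomial(n=9, p=0.10).
P(X=3) = C(9,3) · p^3 · (1−p)^6
= 84 · 0.001 · 0.53144 = 0.0446410

0.04464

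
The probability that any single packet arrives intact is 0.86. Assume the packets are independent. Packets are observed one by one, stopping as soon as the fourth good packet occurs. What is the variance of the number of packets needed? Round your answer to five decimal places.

0.75717

Y = total packets until the fourth success; negative binomial with r=4, p=0.86.
Var(Y) = r(1−p)/p² = 4·0.14 / 0.86² = 0.7571660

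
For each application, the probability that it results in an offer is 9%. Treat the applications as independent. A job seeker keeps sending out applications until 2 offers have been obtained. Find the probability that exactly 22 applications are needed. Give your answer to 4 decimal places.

0.0258

Y = trial on which the second success occurs; negative binomial, r=2, p=0.09.
P(Y=22) = C(21,1) · p^2 · (1−p)^20
= 21 · 0.0081 · 0.15164 = 0.025795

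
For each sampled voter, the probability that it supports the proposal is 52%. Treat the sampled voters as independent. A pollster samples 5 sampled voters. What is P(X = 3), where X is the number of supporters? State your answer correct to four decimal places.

X ~ Binomial(n=5, p=0.52).
P(X=3) = C(5,3) · p^3 · (1−p)^2
= 10 · 0.14061 · 0.2304 = 0.323961

0.3240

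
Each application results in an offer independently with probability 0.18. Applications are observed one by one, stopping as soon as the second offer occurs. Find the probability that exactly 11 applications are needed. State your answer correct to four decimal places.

Y = trial on which the second success occurs; negative binomial, r=2, p=0.18.
P(Y=11) = C(10,1) · p^2 · (1−p)^9
= 10 · 0.0324 · 0.16762 = 0.054309

0.0543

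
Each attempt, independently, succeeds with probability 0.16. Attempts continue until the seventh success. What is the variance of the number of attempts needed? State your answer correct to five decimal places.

Y = total attempts until the seventh success; negative binomial with r=7, p=0.16.
Var(Y) = r(1−p)/p² = 7·0.84 / 0.16² = 229.6875000

229.68750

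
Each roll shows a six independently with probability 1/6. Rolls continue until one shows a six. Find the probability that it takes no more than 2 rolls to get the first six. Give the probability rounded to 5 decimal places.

0.30556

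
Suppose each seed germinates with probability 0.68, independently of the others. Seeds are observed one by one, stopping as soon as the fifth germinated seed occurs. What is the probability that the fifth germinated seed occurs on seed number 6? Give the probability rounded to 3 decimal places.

0.233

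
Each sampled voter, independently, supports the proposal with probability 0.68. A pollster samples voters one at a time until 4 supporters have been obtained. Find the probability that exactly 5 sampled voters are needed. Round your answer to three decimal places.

Y = trial on which the fourth success occurs; negative binomial, r=4, p=0.68.
P(Y=5) = C(4,3) · p^4 · (1−p)^1
= 4 · 0.21381 · 0.32 = 0.27368

0.274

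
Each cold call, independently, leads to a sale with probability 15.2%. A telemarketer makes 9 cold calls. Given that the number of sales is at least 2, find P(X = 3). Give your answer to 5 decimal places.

0.26923

X ~ Binomial(9, 0.152). Want P(X=3 | X≥2) = P(X=3) / P(X≥2).
P(X=3) = C(9,3)·0.152^3·0.848^6 = 0.1096946
P(X≥2) = 1 − 0.2267580 − 0.3658078 = 0.4074342
Ratio = 0.1096946 / 0.4074342 = 0.2692326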